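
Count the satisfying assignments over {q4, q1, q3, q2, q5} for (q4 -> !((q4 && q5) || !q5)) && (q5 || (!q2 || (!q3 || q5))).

Initial set: {T ((q4 -> !((q4 && q5) || !q5)) && (q5 || (!q2 || (!q3 || q5))))}.
T ((q4 -> !((q4 && q5) || !q5)) && (q5 || (!q2 || (!q3 || q5)))): α-rule — add T (q4 -> !((q4 && q5) || !q5)), T (q5 || (!q2 || (!q3 || q5))).
T (q4 -> !((q4 && q5) || !q5)): β-rule — branch into F q4  //  T !((q4 && q5) || !q5).
  branch 1 (add F q4):
    T (q5 || (!q2 || (!q3 || q5))): β-rule — branch into T q5  //  T (!q2 || (!q3 || q5)).
      branch 1.1 (add T q5):
        ○ open, literals {q4=F, q5=T}.
      branch 1.2 (add T (!q2 || (!q3 || q5))):
        T (!q2 || (!q3 || q5)): β-rule — branch into T !q2  //  T (!q3 || q5).
          branch 1.2.1 (add T !q2):
            ○ open, literals {q2=F, q4=F}.
          branch 1.2.2 (add T (!q3 || q5)):
            T (!q3 || q5): β-rule — branch into T !q3  //  T q5.
              branch 1.2.2.1 (add T !q3):
                ○ open, literals {q3=F, q4=F}.
              branch 1.2.2.2 (add T q5):
                ○ open, literals {q4=F, q5=T}.
  branch 2 (add T !((q4 && q5) || !q5)):
    T !((q4 && q5) || !q5): α-rule — add F (q4 && q5), F !q5.
    T (q5 || (!q2 || (!q3 || q5))): β-rule — branch into T q5  //  T (!q2 || (!q3 || q5)).
      branch 2.1 (add T q5):
        F (q4 && q5): β-rule — branch into F q4  //  F q5.
          branch 2.1.1 (add F q4):
            ○ open, literals {q4=F, q5=T}.
          branch 2.1.2 (add F q5):
            × closes — contains both q5 and !q5.
      branch 2.2 (add T (!q2 || (!q3 || q5))):
        F (q4 && q5): β-rule — branch into F q4  //  F q5.
          branch 2.2.1 (add F q4):
            T (!q2 || (!q3 || q5)): β-rule — branch into T !q2  //  T (!q3 || q5).
              branch 2.2.1.1 (add T !q2):
                ○ open, literals {q2=F, q4=F, q5=T}.
              branch 2.2.1.2 (add T (!q3 || q5)):
                T (!q3 || q5): β-rule — branch into T !q3  //  T q5.
                  branch 2.2.1.2.1 (add T !q3):
                    ○ open, literals {q3=F, q4=F, q5=T}.
                  branch 2.2.1.2.2 (add T q5):
                    ○ open, literals {q4=F, q5=T}.
          branch 2.2.2 (add F q5):
            × closes — contains both q5 and !q5.
2 branches closed, 8 open.
Each open branch fixes some atoms; the unmentioned ones are free. Counting distinct full assignments: branch {q4=F, q5=T} (q1, q3, q2) contributes 8 new; branch {q2=F, q4=F} (q1, q3, q5) contributes 4 new; branch {q3=F, q4=F} (q1, q2, q5) contributes 2 new; branch {q4=F, q5=T} (q1, q3, q2) contributes 0 new; branch {q4=F, q5=T} (q1, q3, q2) contributes 0 new; branch {q2=F, q4=F, q5=T} (q1, q3) contributes 0 new; branch {q3=F, q4=F, q5=T} (q1, q2) contributes 0 new; branch {q4=F, q5=T} (q1, q3, q2) contributes 0 new. Total: 14.

14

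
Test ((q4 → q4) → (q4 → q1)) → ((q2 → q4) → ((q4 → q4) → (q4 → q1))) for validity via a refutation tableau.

Valid

Assume the negation and expand:
Initial set: {¬(((q4 → q4) → (q4 → q1)) → ((q2 → q4) → ((q4 → q4) → (q4 → q1))))}.
¬(((q4 → q4) → (q4 → q1)) → ((q2 → q4) → ((q4 → q4) → (q4 → q1)))): α-rule — add ((q4 → q4) → (q4 → q1)), ¬((q2 → q4) → ((q4 → q4) → (q4 → q1))).
¬((q2 → q4) → ((q4 → q4) → (q4 → q1))): α-rule — add (q2 → q4), ¬((q4 → q4) → (q4 → q1)).
¬((q4 → q4) → (q4 → q1)): α-rule — add (q4 → q4), ¬(q4 → q1).
¬(q4 → q1): α-rule — add q4, ¬q1.
((q4 → q4) → (q4 → q1)): β-rule — branch into ¬(q4 → q4)  //  (q4 → q1).
  branch 1 (add ¬(q4 → q4)):
    ¬(q4 → q4): α-rule — add q4, ¬q4.
    × closes — contains both q4 and ¬q4.
  branch 2 (add (q4 → q1)):
    (q2 → q4): β-rule — branch into ¬q2  //  q4.
      branch 2.1 (add ¬q2):
        (q4 → q4): β-rule — branch into ¬q4  //  q4.
          branch 2.1.1 (add ¬q4):
            × closes — contains both q4 and ¬q4.
          branch 2.1.2 (add q4):
            (q4 → q1): β-rule — branch into ¬q4  //  q1.
              branch 2.1.2.1 (add ¬q4):
                × closes — contains both q4 and ¬q4.
              branch 2.1.2.2 (add q1):
                × closes — contains both q1 and ¬q1.
      branch 2.2 (add q4):
        (q4 → q4): β-rule — branch into ¬q4  //  q4.
          branch 2.2.1 (add ¬q4):
            × closes — contains both q4 and ¬q4.
          branch 2.2.2 (add q4):
            (q4 → q1): β-rule — branch into ¬q4  //  q1.
              branch 2.2.2.1 (add ¬q4):
                × closes — contains both q4 and ¬q4.
              branch 2.2.2.2 (add q1):
                × closes — contains both q1 and ¬q1.
All 7 branches close.
Every branch closed, so the negation is unsatisfiable and the formula is valid.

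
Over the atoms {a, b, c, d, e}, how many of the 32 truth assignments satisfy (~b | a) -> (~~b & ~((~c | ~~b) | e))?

Initial set: {((~b | a) -> (~~b & ~((~c | ~~b) | e)))}.
((~b | a) -> (~~b & ~((~c | ~~b) | e))): β-rule — branch into ~(~b | a)  //  (~~b & ~((~c | ~~b) | e)).
  branch 1 (add ~(~b | a)):
    ~(~b | a): α-rule — add ~~b, ~a.
    ○ open, literals {a=0, b=1}.
  branch 2 (add (~~b & ~((~c | ~~b) | e))):
    (~~b & ~((~c | ~~b) | e)): α-rule — add ~~b, ~((~c | ~~b) | e).
    ~~b: drop double negation, giving b.
    ~((~c | ~~b) | e): α-rule — add ~(~c | ~~b), ~e.
    ~(~c | ~~b): α-rule — add ~~c, ~~~b.
    ~~~b: drop double negation, giving ~b.
    × closes — contains both b and ~b.
1 branch closed, 1 open.
Each open branch fixes some atoms; the unmentioned ones are free. Counting distinct full assignments: branch {a=0, b=1} (c, d, e) contributes 8 new. Total: 8.

8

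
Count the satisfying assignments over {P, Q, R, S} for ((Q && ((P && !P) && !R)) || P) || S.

Initial set: {T (((Q && ((P && !P) && !R)) || P) || S)}.
T (((Q && ((P && !P) && !R)) || P) || S): β-rule — branch into T ((Q && ((P && !P) && !R)) || P)  //  T S.
  branch 1 (add T ((Q && ((P && !P) && !R)) || P)):
    T ((Q && ((P && !P) && !R)) || P): β-rule — branch into T (Q && ((P && !P) && !R))  //  T P.
      branch 1.1 (add T (Q && ((P && !P) && !R))):
        T (Q && ((P && !P) && !R)): α-rule — add T Q, T ((P && !P) && !R).
        T ((P && !P) && !R): α-rule — add T (P && !P), T !R.
        T (P && !P): α-rule — add T P, T !P.
        × closes — contains both P and !P.
      branch 1.2 (add T P):
        ○ open, literals {P=true}.
  branch 2 (add T S):
    ○ open, literals {S=true}.
1 branch closed, 2 open.
Each open branch fixes some atoms; the unmentioned ones are free. Counting distinct full assignments: branch {P=true} (Q, R, S) contributes 8 new; branch {S=true} (P, Q, R) contributes 4 new. Total: 12.

12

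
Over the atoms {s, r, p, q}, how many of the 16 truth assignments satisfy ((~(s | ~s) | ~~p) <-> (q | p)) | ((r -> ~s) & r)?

Initial set: {(((~(s | ~s) | ~~p) <-> (q | p)) | ((r -> ~s) & r))}.
(((~(s | ~s) | ~~p) <-> (q | p)) | ((r -> ~s) & r)): β-rule — branch into ((~(s | ~s) | ~~p) <-> (q | p))  //  ((r -> ~s) & r).
  branch 1 (add ((~(s | ~s) | ~~p) <-> (q | p))):
    ((~(s | ~s) | ~~p) <-> (q | p)): β-rule — branch into (~(s | ~s) | ~~p), (q | p)  //  ~(~(s | ~s) | ~~p), ~(q | p).
      branch 1.1 (add (~(s | ~s) | ~~p), (q | p)):
        (~(s | ~s) | ~~p): β-rule — branch into ~(s | ~s)  //  ~~p.
          branch 1.1.1 (add ~(s | ~s)):
            ~(s | ~s): α-rule — add ~s, ~~s.
            × closes — contains both s and ~s.
          branch 1.1.2 (add ~~p):
            ~~p: drop double negation, giving p.
            (q | p): β-rule — branch into q  //  p.
              branch 1.1.2.1 (add q):
                ○ open, literals {p=T, q=T}.
              branch 1.1.2.2 (add p):
                ○ open, literals {p=T}.
      branch 1.2 (add ~(~(s | ~s) | ~~p), ~(q | p)):
        ~(~(s | ~s) | ~~p): α-rule — add ~~(s | ~s), ~~~p.
        ~(q | p): α-rule — add ~q, ~p.
        ~~~p: drop double negation, giving ~p.
        ~~(s | ~s): β-rule — branch into s  //  ~s.
          branch 1.2.1 (add s):
            ○ open, literals {p=F, q=F, s=T}.
          branch 1.2.2 (add ~s):
            ○ open, literals {p=F, q=F, s=F}.
  branch 2 (add ((r -> ~s) & r)):
    ((r -> ~s) & r): α-rule — add (r -> ~s), r.
    (r -> ~s): β-rule — branch into ~r  //  ~s.
      branch 2.1 (add ~r):
        × closes — contains both r and ~r.
      branch 2.2 (add ~s):
        ○ open, literals {r=T, s=F}.
2 branches closed, 5 open.
Each open branch fixes some atoms; the unmentioned ones are free. Counting distinct full assignments: branch {p=T, q=T} (s, r) contributes 4 new; branch {p=T} (s, r, q) contributes 4 new; branch {p=F, q=F, s=T} (r) contributes 2 new; branch {p=F, q=F, s=F} (r) contributes 2 new; branch {r=T, s=F} (p, q) contributes 1 new. Total: 13.

13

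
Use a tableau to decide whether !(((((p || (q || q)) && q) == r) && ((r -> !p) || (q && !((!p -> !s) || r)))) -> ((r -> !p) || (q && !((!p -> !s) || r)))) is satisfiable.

Unsatisfiable

Initial set: {T !(((((p || (q || q)) && q) == r) && ((r -> !p) || (q && !((!p -> !s) || r)))) -> ((r -> !p) || (q && !((!p -> !s) || r))))}.
T !(((((p || (q || q)) && q) == r) && ((r -> !p) || (q && !((!p -> !s) || r)))) -> ((r -> !p) || (q && !((!p -> !s) || r)))): α-rule — add T ((((p || (q || q)) && q) == r) && ((r -> !p) || (q && !((!p -> !s) || r)))), F ((r -> !p) || (q && !((!p -> !s) || r))).
T ((((p || (q || q)) && q) == r) && ((r -> !p) || (q && !((!p -> !s) || r)))): α-rule — add T (((p || (q || q)) && q) == r), T ((r -> !p) || (q && !((!p -> !s) || r))).
F ((r -> !p) || (q && !((!p -> !s) || r))): α-rule — add F (r -> !p), F (q && !((!p -> !s) || r)).
F (r -> !p): α-rule — add T r, F !p.
T (((p || (q || q)) && q) == r): β-rule — branch into T ((p || (q || q)) && q), T r  //  F ((p || (q || q)) && q), F r.
  branch 1 (add T ((p || (q || q)) && q), T r):
    T ((p || (q || q)) && q): α-rule — add T (p || (q || q)), T q.
    T ((r -> !p) || (q && !((!p -> !s) || r))): β-rule — branch into T (r -> !p)  //  T (q && !((!p -> !s) || r)).
      branch 1.1 (add T (r -> !p)):
        F (q && !((!p -> !s) || r)): β-rule — branch into F q  //  F !((!p -> !s) || r).
          branch 1.1.1 (add F q):
            × closes — contains both q and !q.
          branch 1.1.2 (add F !((!p -> !s) || r)):
            T (p || (q || q)): β-rule — branch into T p  //  T (q || q).
              branch 1.1.2.1 (add T p):
                T (r -> !p): β-rule — branch into F r  //  T !p.
                  branch 1.1.2.1.1 (add F r):
                    × closes — contains both r and !r.
                  branch 1.1.2.1.2 (add T !p):
                    × closes — contains both p and !p.
              branch 1.1.2.2 (add T (q || q)):
                T (r -> !p): β-rule — branch into F r  //  T !p.
                  branch 1.1.2.2.1 (add F r):
                    × closes — contains both r and !r.
                  branch 1.1.2.2.2 (add T !p):
                    × closes — contains both p and !p.
      branch 1.2 (add T (q && !((!p -> !s) || r))):
        T (q && !((!p -> !s) || r)): α-rule — add T q, T !((!p -> !s) || r).
        T !((!p -> !s) || r): α-rule — add F (!p -> !s), F r.
        × closes — contains both r and !r.
  branch 2 (add F ((p || (q || q)) && q), F r):
    × closes — contains both r and !r.
All 7 branches close.
Every branch closed; the formula is unsatisfiable.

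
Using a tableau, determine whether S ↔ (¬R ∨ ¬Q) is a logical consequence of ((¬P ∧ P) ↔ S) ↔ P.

No

Initial set: {(((¬P ∧ P) ↔ S) ↔ P); ¬(S ↔ (¬R ∨ ¬Q))}.
(((¬P ∧ P) ↔ S) ↔ P): β-rule — branch into ((¬P ∧ P) ↔ S), P  //  ¬((¬P ∧ P) ↔ S), ¬P.
  branch 1 (add ((¬P ∧ P) ↔ S), P):
    ¬(S ↔ (¬R ∨ ¬Q)): β-rule — branch into S, ¬(¬R ∨ ¬Q)  //  ¬S, (¬R ∨ ¬Q).
      branch 1.1 (add S, ¬(¬R ∨ ¬Q)):
        ¬(¬R ∨ ¬Q): α-rule — add ¬¬R, ¬¬Q.
        ((¬P ∧ P) ↔ S): β-rule — branch into (¬P ∧ P), S  //  ¬(¬P ∧ P), ¬S.
          branch 1.1.1 (add (¬P ∧ P), S):
            (¬P ∧ P): α-rule — add ¬P, P.
            × closes — contains both P and ¬P.
          branch 1.1.2 (add ¬(¬P ∧ P), ¬S):
            × closes — contains both S and ¬S.
      branch 1.2 (add ¬S, (¬R ∨ ¬Q)):
        ((¬P ∧ P) ↔ S): β-rule — branch into (¬P ∧ P), S  //  ¬(¬P ∧ P), ¬S.
          branch 1.2.1 (add (¬P ∧ P), S):
            × closes — contains both S and ¬S.
          branch 1.2.2 (add ¬(¬P ∧ P), ¬S):
            (¬R ∨ ¬Q): β-rule — branch into ¬R  //  ¬Q.
              branch 1.2.2.1 (add ¬R):
                ¬(¬P ∧ P): β-rule — branch into ¬¬P  //  ¬P.
                  branch 1.2.2.1.1 (add ¬¬P):
                    ○ open, literals {P=T, R=F, S=F}.
                  branch 1.2.2.1.2 (add ¬P):
                    × closes — contains both P and ¬P.
              branch 1.2.2.2 (add ¬Q):
                ¬(¬P ∧ P): β-rule — branch into ¬¬P  //  ¬P.
                  branch 1.2.2.2.1 (add ¬¬P):
                    ○ open, literals {P=T, Q=F, S=F}.
                  branch 1.2.2.2.2 (add ¬P):
                    × closes — contains both P and ¬P.
  branch 2 (add ¬((¬P ∧ P) ↔ S), ¬P):
    ¬(S ↔ (¬R ∨ ¬Q)): β-rule — branch into S, ¬(¬R ∨ ¬Q)  //  ¬S, (¬R ∨ ¬Q).
      branch 2.1 (add S, ¬(¬R ∨ ¬Q)):
        ¬(¬R ∨ ¬Q): α-rule — add ¬¬R, ¬¬Q.
        ¬((¬P ∧ P) ↔ S): β-rule — branch into (¬P ∧ P), ¬S  //  ¬(¬P ∧ P), S.
          branch 2.1.1 (add (¬P ∧ P), ¬S):
            × closes — contains both S and ¬S.
          branch 2.1.2 (add ¬(¬P ∧ P), S):
            ¬(¬P ∧ P): β-rule — branch into ¬¬P  //  ¬P.
              branch 2.1.2.1 (add ¬¬P):
                × closes — contains both P and ¬P.
              branch 2.1.2.2 (add ¬P):
                ○ open, literals {P=F, Q=T, R=T, S=T}.
      branch 2.2 (add ¬S, (¬R ∨ ¬Q)):
        ¬((¬P ∧ P) ↔ S): β-rule — branch into (¬P ∧ P), ¬S  //  ¬(¬P ∧ P), S.
          branch 2.2.1 (add (¬P ∧ P), ¬S):
            (¬P ∧ P): α-rule — add ¬P, P.
            × closes — contains both P and ¬P.
          branch 2.2.2 (add ¬(¬P ∧ P), S):
            × closes — contains both S and ¬S.
9 branches closed, 3 open.
An open branch gives a countermodel: P=T, R=F, S=F (unmentioned atoms arbitrary); the premises hold there but the conclusion fails.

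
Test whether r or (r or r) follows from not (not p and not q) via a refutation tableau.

No

Initial set: {T not (not p and not q); F (r or (r or r))}.
F (r or (r or r)): α-rule — add F r, F (r or r).
F (r or r): α-rule — add F r, F r.
T not (not p and not q): β-rule — branch into F not p  //  F not q.
  branch 1 (add F not p):
    ○ open, literals {p=1, r=0}.
  branch 2 (add F not q):
    ○ open, literals {q=1, r=0}.
0 branches closed, 2 open.
An open branch gives a countermodel: p=1, r=0 (unmentioned atoms arbitrary); the premises hold there but the conclusion fails.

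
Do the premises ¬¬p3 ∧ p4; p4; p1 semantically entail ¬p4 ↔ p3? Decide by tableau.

Initial set: {(¬¬p3 ∧ p4); p4; p1; ¬(¬p4 ↔ p3)}.
(¬¬p3 ∧ p4): α-rule — add ¬¬p3, p4.
¬¬p3: drop double negation, giving p3.
¬(¬p4 ↔ p3): β-rule — branch into ¬p4, ¬p3  //  ¬¬p4, p3.
  branch 1 (add ¬p4, ¬p3):
    × closes — contains both p4 and ¬p4.
  branch 2 (add ¬¬p4, p3):
    ○ open, literals {p1=1, p3=1, p4=1}.
1 branch closed, 1 open.
An open branch gives a countermodel: p1=1, p3=1, p4=1 (unmentioned atoms arbitrary); the premises hold there but the conclusion fails.

No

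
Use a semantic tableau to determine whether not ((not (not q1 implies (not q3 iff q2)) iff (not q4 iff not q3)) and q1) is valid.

Assume the negation and expand:
Initial set: {F not ((not (not q1 implies (not q3 iff q2)) iff (not q4 iff not q3)) and q1)}.
F not ((not (not q1 implies (not q3 iff q2)) iff (not q4 iff not q3)) and q1): α-rule — add T (not (not q1 implies (not q3 iff q2)) iff (not q4 iff not q3)), T q1.
T (not (not q1 implies (not q3 iff q2)) iff (not q4 iff not q3)): β-rule — branch into T not (not q1 implies (not q3 iff q2)), T (not q4 iff not q3)  //  F not (not q1 implies (not q3 iff q2)), F (not q4 iff not q3).
  branch 1 (add T not (not q1 implies (not q3 iff q2)), T (not q4 iff not q3)):
    T not (not q1 implies (not q3 iff q2)): α-rule — add T not q1, F (not q3 iff q2).
    × closes — contains both q1 and not q1.
  branch 2 (add F not (not q1 implies (not q3 iff q2)), F (not q4 iff not q3)):
    F not (not q1 implies (not q3 iff q2)): β-rule — branch into F not q1  //  T (not q3 iff q2).
      branch 2.1 (add F not q1):
        F (not q4 iff not q3): β-rule — branch into T not q4, F not q3  //  F not q4, T not q3.
          branch 2.1.1 (add T not q4, F not q3):
            ○ open, literals {q1=true, q3=true, q4=false}.
          branch 2.1.2 (add F not q4, T not q3):
            ○ open, literals {q1=true, q3=false, q4=true}.
      branch 2.2 (add T (not q3 iff q2)):
        F (not q4 iff not q3): β-rule — branch into T not q4, F not q3  //  F not q4, T not q3.
          branch 2.2.1 (add T not q4, F not q3):
            T (not q3 iff q2): β-rule — branch into T not q3, T q2  //  F not q3, F q2.
              branch 2.2.1.1 (add T not q3, T q2):
                × closes — contains both q3 and not q3.
              branch 2.2.1.2 (add F not q3, F q2):
                ○ open, literals {q1=true, q2=false, q3=true, q4=false}.
          branch 2.2.2 (add F not q4, T not q3):
            T (not q3 iff q2): β-rule — branch into T not q3, T q2  //  F not q3, F q2.
              branch 2.2.2.1 (add T not q3, T q2):
                ○ open, literals {q1=true, q2=true, q3=false, q4=true}.
              branch 2.2.2.2 (add F not q3, F q2):
                × closes — contains both q3 and not q3.
3 branches closed, 4 open.
An open branch gives a countermodel: q1=true, q3=true, q4=false (unmentioned atoms arbitrary); under it the original formula is false.

Not valid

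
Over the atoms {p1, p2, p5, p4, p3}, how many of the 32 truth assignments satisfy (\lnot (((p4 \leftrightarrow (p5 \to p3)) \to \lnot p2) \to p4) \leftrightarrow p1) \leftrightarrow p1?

14

Initial set: {((\lnot (((p4 \leftrightarrow (p5 \to p3)) \to \lnot p2) \to p4) \leftrightarrow p1) \leftrightarrow p1)}.
((\lnot (((p4 \leftrightarrow (p5 \to p3)) \to \lnot p2) \to p4) \leftrightarrow p1) \leftrightarrow p1): β-rule — branch into (\lnot (((p4 \leftrightarrow (p5 \to p3)) \to \lnot p2) \to p4) \leftrightarrow p1), p1  //  \lnot (\lnot (((p4 \leftrightarrow (p5 \to p3)) \to \lnot p2) \to p4) \leftrightarrow p1), \lnot p1.
  branch 1 (add (\lnot (((p4 \leftrightarrow (p5 \to p3)) \to \lnot p2) \to p4) \leftrightarrow p1), p1):
    (\lnot (((p4 \leftrightarrow (p5 \to p3)) \to \lnot p2) \to p4) \leftrightarrow p1): β-rule — branch into \lnot (((p4 \leftrightarrow (p5 \to p3)) \to \lnot p2) \to p4), p1  //  \lnot \lnot (((p4 \leftrightarrow (p5 \to p3)) \to \lnot p2) \to p4), \lnot p1.
      branch 1.1 (add \lnot (((p4 \leftrightarrow (p5 \to p3)) \to \lnot p2) \to p4), p1):
        \lnot (((p4 \leftrightarrow (p5 \to p3)) \to \lnot p2) \to p4): α-rule — add ((p4 \leftrightarrow (p5 \to p3)) \to \lnot p2), \lnot p4.
        ((p4 \leftrightarrow (p5 \to p3)) \to \lnot p2): β-rule — branch into \lnot (p4 \leftrightarrow (p5 \to p3))  //  \lnot p2.
          branch 1.1.1 (add \lnot (p4 \leftrightarrow (p5 \to p3))):
            \lnot (p4 \leftrightarrow (p5 \to p3)): β-rule — branch into p4, \lnot (p5 \to p3)  //  \lnot p4, (p5 \to p3).
              branch 1.1.1.1 (add p4, \lnot (p5 \to p3)):
                × closes — contains both p4 and \lnot p4.
              branch 1.1.1.2 (add \lnot p4, (p5 \to p3)):
                (p5 \to p3): β-rule — branch into \lnot p5  //  p3.
                  branch 1.1.1.2.1 (add \lnot p5):
                    ○ open, literals {p1=T, p4=F, p5=F}.
                  branch 1.1.1.2.2 (add p3):
                    ○ open, literals {p1=T, p3=T, p4=F}.
          branch 1.1.2 (add \lnot p2):
            ○ open, literals {p1=T, p2=F, p4=F}.
      branch 1.2 (add \lnot \lnot (((p4 \leftrightarrow (p5 \to p3)) \to \lnot p2) \to p4), \lnot p1):
        × closes — contains both p1 and \lnot p1.
  branch 2 (add \lnot (\lnot (((p4 \leftrightarrow (p5 \to p3)) \to \lnot p2) \to p4) \leftrightarrow p1), \lnot p1):
    \lnot (\lnot (((p4 \leftrightarrow (p5 \to p3)) \to \lnot p2) \to p4) \leftrightarrow p1): β-rule — branch into \lnot (((p4 \leftrightarrow (p5 \to p3)) \to \lnot p2) \to p4), \lnot p1  //  \lnot \lnot (((p4 \leftrightarrow (p5 \to p3)) \to \lnot p2) \to p4), p1.
      branch 2.1 (add \lnot (((p4 \leftrightarrow (p5 \to p3)) \to \lnot p2) \to p4), \lnot p1):
        \lnot (((p4 \leftrightarrow (p5 \to p3)) \to \lnot p2) \to p4): α-rule — add ((p4 \leftrightarrow (p5 \to p3)) \to \lnot p2), \lnot p4.
        ((p4 \leftrightarrow (p5 \to p3)) \to \lnot p2): β-rule — branch into \lnot (p4 \leftrightarrow (p5 \to p3))  //  \lnot p2.
          branch 2.1.1 (add \lnot (p4 \leftrightarrow (p5 \to p3))):
            \lnot (p4 \leftrightarrow (p5 \to p3)): β-rule — branch into p4, \lnot (p5 \to p3)  //  \lnot p4, (p5 \to p3).
              branch 2.1.1.1 (add p4, \lnot (p5 \to p3)):
                × closes — contains both p4 and \lnot p4.
              branch 2.1.1.2 (add \lnot p4, (p5 \to p3)):
                (p5 \to p3): β-rule — branch into \lnot p5  //  p3.
                  branch 2.1.1.2.1 (add \lnot p5):
                    ○ open, literals {p1=F, p4=F, p5=F}.
                  branch 2.1.1.2.2 (add p3):
                    ○ open, literals {p1=F, p3=T, p4=F}.
          branch 2.1.2 (add \lnot p2):
            ○ open, literals {p1=F, p2=F, p4=F}.
      branch 2.2 (add \lnot \lnot (((p4 \leftrightarrow (p5 \to p3)) \to \lnot p2) \to p4), p1):
        × closes — contains both p1 and \lnot p1.
4 branches closed, 6 open.
Each open branch fixes some atoms; the unmentioned ones are free. Counting distinct full assignments: branch {p1=T, p4=F, p5=F} (p2, p3) contributes 4 new; branch {p1=T, p3=T, p4=F} (p2, p5) contributes 2 new; branch {p1=T, p2=F, p4=F} (p5, p3) contributes 1 new; branch {p1=F, p4=F, p5=F} (p2, p3) contributes 4 new; branch {p1=F, p3=T, p4=F} (p2, p5) contributes 2 new; branch {p1=F, p2=F, p4=F} (p5, p3) contributes 1 new. Total: 14.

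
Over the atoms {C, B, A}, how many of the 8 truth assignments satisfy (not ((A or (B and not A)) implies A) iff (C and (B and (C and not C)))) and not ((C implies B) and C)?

Initial set: {T ((not ((A or (B and not A)) implies A) iff (C and (B and (C and not C)))) and not ((C implies B) and C))}.
T ((not ((A or (B and not A)) implies A) iff (C and (B and (C and not C)))) and not ((C implies B) and C)): α-rule — add T (not ((A or (B and not A)) implies A) iff (C and (B and (C and not C)))), T not ((C implies B) and C).
T (not ((A or (B and not A)) implies A) iff (C and (B and (C and not C)))): β-rule — branch into T not ((A or (B and not A)) implies A), T (C and (B and (C and not C)))  //  F not ((A or (B and not A)) implies A), F (C and (B and (C and not C))).
  branch 1 (add T not ((A or (B and not A)) implies A), T (C and (B and (C and not C)))):
    T not ((A or (B and not A)) implies A): α-rule — add T (A or (B and not A)), F A.
    T (C and (B and (C and not C))): α-rule — add T C, T (B and (C and not C)).
    T (B and (C and not C)): α-rule — add T B, T (C and not C).
    T (C and not C): α-rule — add T C, T not C.
    × closes — contains both C and not C.
  branch 2 (add F not ((A or (B and not A)) implies A), F (C and (B and (C and not C)))):
    T not ((C implies B) and C): β-rule — branch into F (C implies B)  //  F C.
      branch 2.1 (add F (C implies B)):
        F (C implies B): α-rule — add T C, F B.
        F not ((A or (B and not A)) implies A): β-rule — branch into F (A or (B and not A))  //  T A.
          branch 2.1.1 (add F (A or (B and not A))):
            F (A or (B and not A)): α-rule — add F A, F (B and not A).
            F (C and (B and (C and not C))): β-rule — branch into F C  //  F (B and (C and not C)).
              branch 2.1.1.1 (add F C):
                × closes — contains both C and not C.
              branch 2.1.1.2 (add F (B and (C and not C))):
                F (B and not A): β-rule — branch into F B  //  F not A.
                  branch 2.1.1.2.1 (add F B):
                    F (B and (C and not C)): β-rule — branch into F B  //  F (C and not C).
                      branch 2.1.1.2.1.1 (add F B):
                        ○ open, literals {A=0, B=0, C=1}.
                      branch 2.1.1.2.1.2 (add F (C and not C)):
                        F (C and not C): β-rule — branch into F C  //  F not C.
                          branch 2.1.1.2.1.2.1 (add F C):
                            × closes — contains both C and not C.
                          branch 2.1.1.2.1.2.2 (add F not C):
                            ○ open, literals {A=0, B=0, C=1}.
                  branch 2.1.1.2.2 (add F not A):
                    × closes — contains both A and not A.
          branch 2.1.2 (add T A):
            F (C and (B and (C and not C))): β-rule — branch into F C  //  F (B and (C and not C)).
              branch 2.1.2.1 (add F C):
                × closes — contains both C and not C.
              branch 2.1.2.2 (add F (B and (C and not C))):
                F (B and (C and not C)): β-rule — branch into F B  //  F (C and not C).
                  branch 2.1.2.2.1 (add F B):
                    ○ open, literals {A=1, B=0, C=1}.
                  branch 2.1.2.2.2 (add F (C and not C)):
                    F (C and not C): β-rule — branch into F C  //  F not C.
                      branch 2.1.2.2.2.1 (add F C):
                        × closes — contains both C and not C.
                      branch 2.1.2.2.2.2 (add F not C):
                        ○ open, literals {A=1, B=0, C=1}.
      branch 2.2 (add F C):
        F not ((A or (B and not A)) implies A): β-rule — branch into F (A or (B and not A))  //  T A.
          branch 2.2.1 (add F (A or (B and not A))):
            F (A or (B and not A)): α-rule — add F A, F (B and not A).
            F (C and (B and (C and not C))): β-rule — branch into F C  //  F (B and (C and not C)).
              branch 2.2.1.1 (add F C):
                F (B and not A): β-rule — branch into F B  //  F not A.
                  branch 2.2.1.1.1 (add F B):
                    ○ open, literals {A=0, B=0, C=0}.
                  branch 2.2.1.1.2 (add F not A):
                    × closes — contains both A and not A.
              branch 2.2.1.2 (add F (B and (C and not C))):
                F (B and not A): β-rule — branch into F B  //  F not A.
                  branch 2.2.1.2.1 (add F B):
                    F (B and (C and not C)): β-rule — branch into F B  //  F (C and not C).
                      branch 2.2.1.2.1.1 (add F B):
                        ○ open, literals {A=0, B=0, C=0}.
                      branch 2.2.1.2.1.2 (add F (C and not C)):
                        F (C and not C): β-rule — branch into F C  //  F not C.
                          branch 2.2.1.2.1.2.1 (add F C):
                            ○ open, literals {A=0, B=0, C=0}.
                          branch 2.2.1.2.1.2.2 (add F not C):
                            × closes — contains both C and not C.
                  branch 2.2.1.2.2 (add F not A):
                    × closes — contains both A and not A.
          branch 2.2.2 (add T A):
            F (C and (B and (C and not C))): β-rule — branch into F C  //  F (B and (C and not C)).
              branch 2.2.2.1 (add F C):
                ○ open, literals {A=1, C=0}.
              branch 2.2.2.2 (add F (B and (C and not C))):
                F (B and (C and not C)): β-rule — branch into F B  //  F (C and not C).
                  branch 2.2.2.2.1 (add F B):
                    ○ open, literals {A=1, B=0, C=0}.
                  branch 2.2.2.2.2 (add F (C and not C)):
                    F (C and not C): β-rule — branch into F C  //  F not C.
                      branch 2.2.2.2.2.1 (add F C):
                        ○ open, literals {A=1, C=0}.
                      branch 2.2.2.2.2.2 (add F not C):
                        × closes — contains both C and not C.
10 branches closed, 10 open.
Each open branch fixes some atoms; the unmentioned ones are free. Counting distinct full assignments: branch {A=0, B=0, C=1} (none free) contributes 1 new; branch {A=0, B=0, C=1} (none free) contributes 0 new; branch {A=1, B=0, C=1} (none free) contributes 1 new; branch {A=1, B=0, C=1} (none free) contributes 0 new; branch {A=0, B=0, C=0} (none free) contributes 1 new; branch {A=0, B=0, C=0} (none free) contributes 0 new; branch {A=0, B=0, C=0} (none free) contributes 0 new; branch {A=1, C=0} (B) contributes 2 new; branch {A=1, B=0, C=0} (none free) contributes 0 new; branch {A=1, C=0} (B) contributes 0 new. Total: 5.

5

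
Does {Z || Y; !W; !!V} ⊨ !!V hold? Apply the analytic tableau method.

Yes

Initial set: {T (Z || Y); T !W; T !!V; F !!V}.
T !!V: drop double negation, giving T V.
F !!V: drop double negation, giving F V.
× closes — contains both V and !V.
All 1 branch closes.
Every branch closed, so the premises entail the conclusion.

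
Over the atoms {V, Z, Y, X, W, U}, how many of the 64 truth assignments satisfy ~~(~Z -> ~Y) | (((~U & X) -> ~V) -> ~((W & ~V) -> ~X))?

Initial set: {T (~~(~Z -> ~Y) | (((~U & X) -> ~V) -> ~((W & ~V) -> ~X)))}.
T (~~(~Z -> ~Y) | (((~U & X) -> ~V) -> ~((W & ~V) -> ~X))): β-rule — branch into T ~~(~Z -> ~Y)  //  T (((~U & X) -> ~V) -> ~((W & ~V) -> ~X)).
  branch 1 (add T ~~(~Z -> ~Y)):
    T ~~(~Z -> ~Y): drop double negation, giving T (~Z -> ~Y).
    T (~Z -> ~Y): β-rule — branch into F ~Z  //  T ~Y.
      branch 1.1 (add F ~Z):
        ○ open, literals {Z=T}.
      branch 1.2 (add T ~Y):
        ○ open, literals {Y=F}.
  branch 2 (add T (((~U & X) -> ~V) -> ~((W & ~V) -> ~X))):
    T (((~U & X) -> ~V) -> ~((W & ~V) -> ~X)): β-rule — branch into F ((~U & X) -> ~V)  //  T ~((W & ~V) -> ~X).
      branch 2.1 (add F ((~U & X) -> ~V)):
        F ((~U & X) -> ~V): α-rule — add T (~U & X), F ~V.
        T (~U & X): α-rule — add T ~U, T X.
        ○ open, literals {U=F, V=T, X=T}.
      branch 2.2 (add T ~((W & ~V) -> ~X)):
        T ~((W & ~V) -> ~X): α-rule — add T (W & ~V), F ~X.
        T (W & ~V): α-rule — add T W, T ~V.
        ○ open, literals {V=F, W=T, X=T}.
0 branches closed, 4 open.
Each open branch fixes some atoms; the unmentioned ones are free. Counting distinct full assignments: branch {Z=T} (V, Y, X, W, U) contributes 32 new; branch {Y=F} (V, Z, X, W, U) contributes 16 new; branch {U=F, V=T, X=T} (Z, Y, W) contributes 2 new; branch {V=F, W=T, X=T} (Z, Y, U) contributes 2 new. Total: 52.

52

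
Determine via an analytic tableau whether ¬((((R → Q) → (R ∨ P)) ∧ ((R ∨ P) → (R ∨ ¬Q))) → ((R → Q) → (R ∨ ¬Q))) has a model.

Unsatisfiable

Initial set: {T ¬((((R → Q) → (R ∨ P)) ∧ ((R ∨ P) → (R ∨ ¬Q))) → ((R → Q) → (R ∨ ¬Q)))}.
T ¬((((R → Q) → (R ∨ P)) ∧ ((R ∨ P) → (R ∨ ¬Q))) → ((R → Q) → (R ∨ ¬Q))): α-rule — add T (((R → Q) → (R ∨ P)) ∧ ((R ∨ P) → (R ∨ ¬Q))), F ((R → Q) → (R ∨ ¬Q)).
T (((R → Q) → (R ∨ P)) ∧ ((R ∨ P) → (R ∨ ¬Q))): α-rule — add T ((R → Q) → (R ∨ P)), T ((R ∨ P) → (R ∨ ¬Q)).
F ((R → Q) → (R ∨ ¬Q)): α-rule — add T (R → Q), F (R ∨ ¬Q).
F (R ∨ ¬Q): α-rule — add F R, F ¬Q.
T ((R → Q) → (R ∨ P)): β-rule — branch into F (R → Q)  //  T (R ∨ P).
  branch 1 (add F (R → Q)):
    F (R → Q): α-rule — add T R, F Q.
    × closes — contains both R and ¬R.
  branch 2 (add T (R ∨ P)):
    T ((R ∨ P) → (R ∨ ¬Q)): β-rule — branch into F (R ∨ P)  //  T (R ∨ ¬Q).
      branch 2.1 (add F (R ∨ P)):
        F (R ∨ P): α-rule — add F R, F P.
        T (R → Q): β-rule — branch into F R  //  T Q.
          branch 2.1.1 (add F R):
            T (R ∨ P): β-rule — branch into T R  //  T P.
              branch 2.1.1.1 (add T R):
                × closes — contains both R and ¬R.
              branch 2.1.1.2 (add T P):
                × closes — contains both P and ¬P.
          branch 2.1.2 (add T Q):
            T (R ∨ P): β-rule — branch into T R  //  T P.
              branch 2.1.2.1 (add T R):
                × closes — contains both R and ¬R.
              branch 2.1.2.2 (add T P):
                × closes — contains both P and ¬P.
      branch 2.2 (add T (R ∨ ¬Q)):
        T (R → Q): β-rule — branch into F R  //  T Q.
          branch 2.2.1 (add F R):
            T (R ∨ P): β-rule — branch into T R  //  T P.
              branch 2.2.1.1 (add T R):
                × closes — contains both R and ¬R.
              branch 2.2.1.2 (add T P):
                T (R ∨ ¬Q): β-rule — branch into T R  //  T ¬Q.
                  branch 2.2.1.2.1 (add T R):
                    × closes — contains both R and ¬R.
                  branch 2.2.1.2.2 (add T ¬Q):
                    × closes — contains both Q and ¬Q.
          branch 2.2.2 (add T Q):
            T (R ∨ P): β-rule — branch into T R  //  T P.
              branch 2.2.2.1 (add T R):
                × closes — contains both R and ¬R.
              branch 2.2.2.2 (add T P):
                T (R ∨ ¬Q): β-rule — branch into T R  //  T ¬Q.
                  branch 2.2.2.2.1 (add T R):
                    × closes — contains both R and ¬R.
                  branch 2.2.2.2.2 (add T ¬Q):
                    × closes — contains both Q and ¬Q.
All 11 branches close.
Every branch closed; the formula is unsatisfiable.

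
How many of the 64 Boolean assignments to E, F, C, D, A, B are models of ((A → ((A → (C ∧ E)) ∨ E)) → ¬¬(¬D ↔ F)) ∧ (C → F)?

30

Initial set: {(((A → ((A → (C ∧ E)) ∨ E)) → ¬¬(¬D ↔ F)) ∧ (C → F))}.
(((A → ((A → (C ∧ E)) ∨ E)) → ¬¬(¬D ↔ F)) ∧ (C → F)): α-rule — add ((A → ((A → (C ∧ E)) ∨ E)) → ¬¬(¬D ↔ F)), (C → F).
((A → ((A → (C ∧ E)) ∨ E)) → ¬¬(¬D ↔ F)): β-rule — branch into ¬(A → ((A → (C ∧ E)) ∨ E))  //  ¬¬(¬D ↔ F).
  branch 1 (add ¬(A → ((A → (C ∧ E)) ∨ E))):
    ¬(A → ((A → (C ∧ E)) ∨ E)): α-rule — add A, ¬((A → (C ∧ E)) ∨ E).
    ¬((A → (C ∧ E)) ∨ E): α-rule — add ¬(A → (C ∧ E)), ¬E.
    ¬(A → (C ∧ E)): α-rule — add A, ¬(C ∧ E).
    (C → F): β-rule — branch into ¬C  //  F.
      branch 1.1 (add ¬C):
        ¬(C ∧ E): β-rule — branch into ¬C  //  ¬E.
          branch 1.1.1 (add ¬C):
            ○ open, literals {A=T, C=F, E=F}.
          branch 1.1.2 (add ¬E):
            ○ open, literals {A=T, C=F, E=F}.
      branch 1.2 (add F):
        ¬(C ∧ E): β-rule — branch into ¬C  //  ¬E.
          branch 1.2.1 (add ¬C):
            ○ open, literals {A=T, C=F, E=F, F=T}.
          branch 1.2.2 (add ¬E):
            ○ open, literals {A=T, E=F, F=T}.
  branch 2 (add ¬¬(¬D ↔ F)):
    ¬¬(¬D ↔ F): drop double negation, giving (¬D ↔ F).
    (C → F): β-rule — branch into ¬C  //  F.
      branch 2.1 (add ¬C):
        (¬D ↔ F): β-rule — branch into ¬D, F  //  ¬¬D, ¬F.
          branch 2.1.1 (add ¬D, F):
            ○ open, literals {C=F, D=F, F=T}.
          branch 2.1.2 (add ¬¬D, ¬F):
            ○ open, literals {C=F, D=T, F=F}.
      branch 2.2 (add F):
        (¬D ↔ F): β-rule — branch into ¬D, F  //  ¬¬D, ¬F.
          branch 2.2.1 (add ¬D, F):
            ○ open, literals {D=F, F=T}.
          branch 2.2.2 (add ¬¬D, ¬F):
            × closes — contains both F and ¬F.
1 branch closed, 7 open.
Each open branch fixes some atoms; the unmentioned ones are free. Counting distinct full assignments: branch {A=T, C=F, E=F} (F, D, B) contributes 8 new; branch {A=T, C=F, E=F} (F, D, B) contributes 0 new; branch {A=T, C=F, E=F, F=T} (D, B) contributes 0 new; branch {A=T, E=F, F=T} (C, D, B) contributes 4 new; branch {C=F, D=F, F=T} (E, A, B) contributes 6 new; branch {C=F, D=T, F=F} (E, A, B) contributes 6 new; branch {D=F, F=T} (E, C, A, B) contributes 6 new. Total: 30.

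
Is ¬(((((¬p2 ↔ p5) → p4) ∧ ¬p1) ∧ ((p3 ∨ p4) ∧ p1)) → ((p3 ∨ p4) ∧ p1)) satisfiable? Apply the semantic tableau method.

Initial set: {T ¬(((((¬p2 ↔ p5) → p4) ∧ ¬p1) ∧ ((p3 ∨ p4) ∧ p1)) → ((p3 ∨ p4) ∧ p1))}.
T ¬(((((¬p2 ↔ p5) → p4) ∧ ¬p1) ∧ ((p3 ∨ p4) ∧ p1)) → ((p3 ∨ p4) ∧ p1)): α-rule — add T ((((¬p2 ↔ p5) → p4) ∧ ¬p1) ∧ ((p3 ∨ p4) ∧ p1)), F ((p3 ∨ p4) ∧ p1).
T ((((¬p2 ↔ p5) → p4) ∧ ¬p1) ∧ ((p3 ∨ p4) ∧ p1)): α-rule — add T (((¬p2 ↔ p5) → p4) ∧ ¬p1), T ((p3 ∨ p4) ∧ p1).
T (((¬p2 ↔ p5) → p4) ∧ ¬p1): α-rule — add T ((¬p2 ↔ p5) → p4), T ¬p1.
T ((p3 ∨ p4) ∧ p1): α-rule — add T (p3 ∨ p4), T p1.
× closes — contains both p1 and ¬p1.
All 1 branch closes.
Every branch closed; the formula is unsatisfiable.

Unsatisfiable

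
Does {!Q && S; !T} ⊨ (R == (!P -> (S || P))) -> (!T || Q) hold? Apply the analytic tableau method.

Initial set: {(!Q && S); !T; !((R == (!P -> (S || P))) -> (!T || Q))}.
(!Q && S): α-rule — add !Q, S.
!((R == (!P -> (S || P))) -> (!T || Q)): α-rule — add (R == (!P -> (S || P))), !(!T || Q).
!(!T || Q): α-rule — add !!T, !Q.
× closes — contains both T and !T.
All 1 branch closes.
Every branch closed, so the premises entail the conclusion.

Yes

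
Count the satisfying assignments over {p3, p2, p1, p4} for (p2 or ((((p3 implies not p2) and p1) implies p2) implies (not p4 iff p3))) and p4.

7

Initial set: {T ((p2 or ((((p3 implies not p2) and p1) implies p2) implies (not p4 iff p3))) and p4)}.
T ((p2 or ((((p3 implies not p2) and p1) implies p2) implies (not p4 iff p3))) and p4): α-rule — add T (p2 or ((((p3 implies not p2) and p1) implies p2) implies (not p4 iff p3))), T p4.
T (p2 or ((((p3 implies not p2) and p1) implies p2) implies (not p4 iff p3))): β-rule — branch into T p2  //  T ((((p3 implies not p2) and p1) implies p2) implies (not p4 iff p3)).
  branch 1 (add T p2):
    ○ open, literals {p2=true, p4=true}.
  branch 2 (add T ((((p3 implies not p2) and p1) implies p2) implies (not p4 iff p3))):
    T ((((p3 implies not p2) and p1) implies p2) implies (not p4 iff p3)): β-rule — branch into F (((p3 implies not p2) and p1) implies p2)  //  T (not p4 iff p3).
      branch 2.1 (add F (((p3 implies not p2) and p1) implies p2)):
        F (((p3 implies not p2) and p1) implies p2): α-rule — add T ((p3 implies not p2) and p1), F p2.
        T ((p3 implies not p2) and p1): α-rule — add T (p3 implies not p2), T p1.
        T (p3 implies not p2): β-rule — branch into F p3  //  T not p2.
          branch 2.1.1 (add F p3):
            ○ open, literals {p1=true, p2=false, p3=false, p4=true}.
          branch 2.1.2 (add T not p2):
            ○ open, literals {p1=true, p2=false, p4=true}.
      branch 2.2 (add T (not p4 iff p3)):
        T (not p4 iff p3): β-rule — branch into T not p4, T p3  //  F not p4, F p3.
          branch 2.2.1 (add T not p4, T p3):
            × closes — contains both p4 and not p4.
          branch 2.2.2 (add F not p4, F p3):
            ○ open, literals {p3=false, p4=true}.
1 branch closed, 4 open.
Each open branch fixes some atoms; the unmentioned ones are free. Counting distinct full assignments: branch {p2=true, p4=true} (p3, p1) contributes 4 new; branch {p1=true, p2=false, p3=false, p4=true} (none free) contributes 1 new; branch {p1=true, p2=false, p4=true} (p3) contributes 1 new; branch {p3=false, p4=true} (p2, p1) contributes 1 new. Total: 7.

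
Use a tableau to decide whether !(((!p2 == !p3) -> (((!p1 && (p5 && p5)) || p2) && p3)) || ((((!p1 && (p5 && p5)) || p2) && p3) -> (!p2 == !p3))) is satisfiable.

Initial set: {T !(((!p2 == !p3) -> (((!p1 && (p5 && p5)) || p2) && p3)) || ((((!p1 && (p5 && p5)) || p2) && p3) -> (!p2 == !p3)))}.
T !(((!p2 == !p3) -> (((!p1 && (p5 && p5)) || p2) && p3)) || ((((!p1 && (p5 && p5)) || p2) && p3) -> (!p2 == !p3))): α-rule — add F ((!p2 == !p3) -> (((!p1 && (p5 && p5)) || p2) && p3)), F ((((!p1 && (p5 && p5)) || p2) && p3) -> (!p2 == !p3)).
F ((!p2 == !p3) -> (((!p1 && (p5 && p5)) || p2) && p3)): α-rule — add T (!p2 == !p3), F (((!p1 && (p5 && p5)) || p2) && p3).
F ((((!p1 && (p5 && p5)) || p2) && p3) -> (!p2 == !p3)): α-rule — add T (((!p1 && (p5 && p5)) || p2) && p3), F (!p2 == !p3).
T (((!p1 && (p5 && p5)) || p2) && p3): α-rule — add T ((!p1 && (p5 && p5)) || p2), T p3.
T (!p2 == !p3): β-rule — branch into T !p2, T !p3  //  F !p2, F !p3.
  branch 1 (add T !p2, T !p3):
    × closes — contains both p3 and !p3.
  branch 2 (add F !p2, F !p3):
    F (((!p1 && (p5 && p5)) || p2) && p3): β-rule — branch into F ((!p1 && (p5 && p5)) || p2)  //  F p3.
      branch 2.1 (add F ((!p1 && (p5 && p5)) || p2)):
        F ((!p1 && (p5 && p5)) || p2): α-rule — add F (!p1 && (p5 && p5)), F p2.
        × closes — contains both p2 and !p2.
      branch 2.2 (add F p3):
        × closes — contains both p3 and !p3.
All 3 branches close.
Every branch closed; the formula is unsatisfiable.

Unsatisfiable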